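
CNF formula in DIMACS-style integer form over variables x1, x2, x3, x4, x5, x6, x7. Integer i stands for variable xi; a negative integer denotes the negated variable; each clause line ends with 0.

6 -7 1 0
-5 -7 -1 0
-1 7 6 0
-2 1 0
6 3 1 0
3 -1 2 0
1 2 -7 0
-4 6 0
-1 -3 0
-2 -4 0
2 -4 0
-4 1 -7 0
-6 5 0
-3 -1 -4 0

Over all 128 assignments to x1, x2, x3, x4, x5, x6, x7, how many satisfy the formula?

The models are:
  x1=F x2=F x3=F x4=F x5=T x6=T x7=F
  x1=F x2=F x3=T x4=F x5=F x6=F x7=F
  x1=F x2=F x3=T x4=F x5=T x6=F x7=F
  x1=F x2=F x3=T x4=F x5=T x6=T x7=F
  x1=T x2=T x3=F x4=F x5=F x6=F x7=T
  x1=T x2=T x3=F x4=F x5=T x6=T x7=F
That's 6 in total.

6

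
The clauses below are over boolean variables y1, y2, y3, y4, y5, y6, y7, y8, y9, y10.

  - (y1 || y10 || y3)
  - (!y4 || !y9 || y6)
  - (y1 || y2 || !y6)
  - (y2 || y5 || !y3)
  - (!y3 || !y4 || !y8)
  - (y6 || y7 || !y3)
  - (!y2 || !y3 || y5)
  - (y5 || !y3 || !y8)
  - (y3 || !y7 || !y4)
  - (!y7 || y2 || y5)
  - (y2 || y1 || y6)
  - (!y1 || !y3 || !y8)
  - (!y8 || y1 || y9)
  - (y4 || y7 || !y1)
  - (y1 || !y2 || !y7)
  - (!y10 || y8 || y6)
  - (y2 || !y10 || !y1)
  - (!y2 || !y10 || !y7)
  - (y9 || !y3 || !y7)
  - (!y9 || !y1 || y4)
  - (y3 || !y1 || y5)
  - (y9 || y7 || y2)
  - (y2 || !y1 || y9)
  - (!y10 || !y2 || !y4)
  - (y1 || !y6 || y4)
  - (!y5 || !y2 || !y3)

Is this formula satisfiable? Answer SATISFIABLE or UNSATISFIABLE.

SATISFIABLE

Set y1 = True and propagate.
The remaining clauses are satisfied by y2 = True, y3 = False, y4 = True, y5 = True, y6 = True, y7 = False, y8 = False, y9 = True, y10 = False.
Every clause has at least one true literal under this assignment.
So y1 = T, y2 = T, y3 = F, y4 = T, y5 = T, y6 = T, y7 = F, y8 = F, y9 = T, y10 = F is a satisfying assignment.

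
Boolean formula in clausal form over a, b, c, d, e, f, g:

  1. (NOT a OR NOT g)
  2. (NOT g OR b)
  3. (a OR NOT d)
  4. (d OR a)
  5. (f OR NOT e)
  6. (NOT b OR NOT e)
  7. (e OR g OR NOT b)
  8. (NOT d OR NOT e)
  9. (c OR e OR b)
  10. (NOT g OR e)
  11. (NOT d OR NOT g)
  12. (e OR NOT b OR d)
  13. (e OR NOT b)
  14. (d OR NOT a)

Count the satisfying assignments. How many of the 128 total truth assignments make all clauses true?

2

The models are:
  a=T b=F c=T d=T e=F f=F g=F
  a=T b=F c=T d=T e=F f=T g=F
Count: 2.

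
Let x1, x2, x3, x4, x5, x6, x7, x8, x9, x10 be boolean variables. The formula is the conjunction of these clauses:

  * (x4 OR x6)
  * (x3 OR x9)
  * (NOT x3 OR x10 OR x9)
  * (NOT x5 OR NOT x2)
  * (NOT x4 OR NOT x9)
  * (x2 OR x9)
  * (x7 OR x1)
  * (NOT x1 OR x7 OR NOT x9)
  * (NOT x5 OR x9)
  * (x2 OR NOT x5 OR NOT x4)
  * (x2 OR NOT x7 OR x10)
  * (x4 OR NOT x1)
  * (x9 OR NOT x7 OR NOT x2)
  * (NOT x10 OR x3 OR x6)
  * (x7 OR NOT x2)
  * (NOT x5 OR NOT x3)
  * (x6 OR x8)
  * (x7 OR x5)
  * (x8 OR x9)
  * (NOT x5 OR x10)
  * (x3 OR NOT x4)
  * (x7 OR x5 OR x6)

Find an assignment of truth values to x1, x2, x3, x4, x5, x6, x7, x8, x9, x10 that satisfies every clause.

x1=F, x2=T, x3=T, x4=F, x5=F, x6=T, x7=T, x8=F, x9=T, x10=T

x6 occurs only positively in the remaining clauses — set x6 = True.
Try x1 = False.
  then x7 is forced to True.
Try x2 = True.
  then x5 is forced to False.
  then x9 is forced to True.
  then x4 is forced to False.
x3, x8, x10 are now unconstrained; take x3 = True, x8 = False, x10 = True.
Every clause has at least one true literal under this assignment.
Check each clause:
  1. (x4 OR x6) — x6 is true.
  2. (x9 OR x3) — x9 is true.
  3. (NOT x3 OR x9 OR x10) — x9 is true.
  4. (NOT x5 OR NOT x2) — NOT x5 is true.
  5. (NOT x4 OR NOT x9) — NOT x4 is true.
  6. (x9 OR x2) — x9 is true.
  7. (x1 OR x7) — x7 is true.
  8. (x7 OR NOT x1 OR NOT x9) — x7 is true.
  9. (NOT x5 OR x9) — x9 is true.
  10. (NOT x5 OR NOT x4 OR x2) — x2 is true.
  11. (NOT x7 OR x2 OR x10) — x2 is true.
  12. (NOT x1 OR x4) — NOT x1 is true.
  13. (NOT x7 OR NOT x2 OR x9) — x9 is true.
  14. (x3 OR x6 OR NOT x10) — x3 is true.
  15. (x7 OR NOT x2) — x7 is true.
  16. (NOT x3 OR NOT x5) — NOT x5 is true.
  17. (x8 OR x6) — x6 is true.
  18. (x7 OR x5) — x7 is true.
  19. (x9 OR x8) — x9 is true.
  20. (NOT x5 OR x10) — x10 is true.
  21. (x3 OR NOT x4) — x3 is true.
  22. (x6 OR x5 OR x7) — x6 is true.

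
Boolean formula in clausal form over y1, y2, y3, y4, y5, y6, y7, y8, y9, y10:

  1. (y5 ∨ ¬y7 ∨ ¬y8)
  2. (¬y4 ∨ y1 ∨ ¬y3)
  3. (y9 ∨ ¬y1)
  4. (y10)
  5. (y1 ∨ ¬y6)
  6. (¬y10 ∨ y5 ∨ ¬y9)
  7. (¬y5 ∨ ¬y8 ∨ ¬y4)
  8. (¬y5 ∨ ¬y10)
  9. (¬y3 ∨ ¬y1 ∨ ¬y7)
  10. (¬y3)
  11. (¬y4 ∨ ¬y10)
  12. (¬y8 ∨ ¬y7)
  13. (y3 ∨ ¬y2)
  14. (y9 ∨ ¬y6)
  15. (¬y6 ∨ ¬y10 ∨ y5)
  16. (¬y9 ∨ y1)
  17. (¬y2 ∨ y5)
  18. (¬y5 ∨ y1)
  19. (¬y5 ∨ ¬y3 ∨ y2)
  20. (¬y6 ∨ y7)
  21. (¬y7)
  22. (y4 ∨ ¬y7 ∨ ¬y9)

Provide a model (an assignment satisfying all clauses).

y1 = F, y2 = F, y3 = F, y4 = F, y5 = F, y6 = F, y7 = F, y8 = F, y9 = F, y10 = T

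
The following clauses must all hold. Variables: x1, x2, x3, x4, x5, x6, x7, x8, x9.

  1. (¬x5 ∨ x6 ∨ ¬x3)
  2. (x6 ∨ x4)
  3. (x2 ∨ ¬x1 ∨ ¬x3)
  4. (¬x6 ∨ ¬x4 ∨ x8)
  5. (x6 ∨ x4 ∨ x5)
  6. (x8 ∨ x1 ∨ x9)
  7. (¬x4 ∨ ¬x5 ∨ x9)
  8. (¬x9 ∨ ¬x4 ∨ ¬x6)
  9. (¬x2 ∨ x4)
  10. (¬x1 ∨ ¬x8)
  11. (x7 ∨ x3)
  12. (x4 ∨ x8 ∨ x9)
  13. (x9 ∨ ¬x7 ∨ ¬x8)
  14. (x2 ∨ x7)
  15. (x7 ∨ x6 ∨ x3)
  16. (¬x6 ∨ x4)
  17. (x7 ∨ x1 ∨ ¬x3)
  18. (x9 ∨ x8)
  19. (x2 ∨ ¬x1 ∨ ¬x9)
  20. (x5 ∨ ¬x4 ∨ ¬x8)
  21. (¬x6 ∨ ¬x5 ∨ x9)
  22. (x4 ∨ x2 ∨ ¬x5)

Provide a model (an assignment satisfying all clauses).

x1 = F, x2 = F, x3 = F, x4 = T, x5 = F, x6 = F, x7 = T, x8 = F, x9 = T

Branch on x1: take x1 = False.
The remaining clauses are satisfied by x2 = False, x3 = False, x4 = True, x5 = False, x6 = False, x7 = True, x8 = False, x9 = True.
Every clause has at least one true literal under this assignment.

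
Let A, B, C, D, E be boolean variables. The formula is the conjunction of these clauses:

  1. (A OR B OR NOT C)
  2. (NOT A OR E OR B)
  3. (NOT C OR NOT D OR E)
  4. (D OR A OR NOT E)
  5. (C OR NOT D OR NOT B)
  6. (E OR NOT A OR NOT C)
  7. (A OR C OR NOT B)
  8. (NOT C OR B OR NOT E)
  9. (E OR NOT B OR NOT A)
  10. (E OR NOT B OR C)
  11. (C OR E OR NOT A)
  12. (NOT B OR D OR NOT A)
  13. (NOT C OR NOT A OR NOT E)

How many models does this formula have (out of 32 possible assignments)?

7

Split on A, then C.
  A=T, C=T: a clause becomes empty — 0.
  A=T, C=F: remaining (B,D,E) ∈ {(F,F,T); (F,T,T)} — 2.
  A=F, C=T: remaining (B,D,E) ∈ {(T,F,F); (T,T,T)} — 2.
  A=F, C=F: remaining (B,D,E) ∈ {(F,F,F); (F,T,F); (F,T,T)} — 3.
Total: 0 + 2 + 2 + 3 = 7.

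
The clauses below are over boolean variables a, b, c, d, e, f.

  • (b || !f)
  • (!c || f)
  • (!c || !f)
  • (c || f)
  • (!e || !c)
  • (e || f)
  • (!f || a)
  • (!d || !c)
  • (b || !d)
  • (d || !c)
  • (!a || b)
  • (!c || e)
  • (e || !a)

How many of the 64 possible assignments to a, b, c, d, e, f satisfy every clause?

Satisfying assignments:
  a=T b=T c=F d=F e=T f=T
  a=T b=T c=F d=T e=T f=T
That's 2 in total.

2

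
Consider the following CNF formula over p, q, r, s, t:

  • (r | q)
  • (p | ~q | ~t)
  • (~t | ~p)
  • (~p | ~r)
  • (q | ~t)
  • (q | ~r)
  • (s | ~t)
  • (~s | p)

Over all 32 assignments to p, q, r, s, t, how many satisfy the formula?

4

The models are:
  p=F q=T r=F s=F t=F
  p=F q=T r=T s=F t=F
  p=T q=T r=F s=F t=F
  p=T q=T r=F s=T t=F
That's 4 in total.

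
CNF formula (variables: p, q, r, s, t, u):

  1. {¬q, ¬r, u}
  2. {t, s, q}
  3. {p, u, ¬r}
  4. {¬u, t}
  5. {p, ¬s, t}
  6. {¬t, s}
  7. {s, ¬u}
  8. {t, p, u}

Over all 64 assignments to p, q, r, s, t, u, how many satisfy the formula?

17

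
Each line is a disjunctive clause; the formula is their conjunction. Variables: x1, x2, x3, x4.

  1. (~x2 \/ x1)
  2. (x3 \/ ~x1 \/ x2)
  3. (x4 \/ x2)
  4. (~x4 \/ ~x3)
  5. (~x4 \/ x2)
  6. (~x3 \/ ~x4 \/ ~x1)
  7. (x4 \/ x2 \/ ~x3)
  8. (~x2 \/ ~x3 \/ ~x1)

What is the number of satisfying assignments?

2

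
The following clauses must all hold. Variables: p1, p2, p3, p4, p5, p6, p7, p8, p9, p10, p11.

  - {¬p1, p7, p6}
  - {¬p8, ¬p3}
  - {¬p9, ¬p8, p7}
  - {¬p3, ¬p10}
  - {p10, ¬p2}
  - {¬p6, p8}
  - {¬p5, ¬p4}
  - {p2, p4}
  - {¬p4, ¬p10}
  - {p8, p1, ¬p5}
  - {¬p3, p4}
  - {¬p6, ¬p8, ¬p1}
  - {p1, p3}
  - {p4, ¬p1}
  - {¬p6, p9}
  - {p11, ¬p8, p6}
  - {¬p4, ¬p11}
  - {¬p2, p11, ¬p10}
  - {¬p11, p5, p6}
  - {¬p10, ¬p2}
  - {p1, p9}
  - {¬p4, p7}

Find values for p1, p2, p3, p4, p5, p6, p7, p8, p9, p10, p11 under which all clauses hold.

Pure literal: p7 appears only positively; assign p7 = True.
Try p1 = True.
  then p4 is forced to True.
  then p5 is forced to False.
  then p10 is forced to False.
  then p2 is forced to False.
  then p11 is forced to False.
Set p3 = True and propagate.
  then p8 is forced to False.
  then p6 is forced to False.
p9 is now unconstrained; take p9 = True.
Check each clause:
  1. {¬p1, p7, p6} — p7 is true.
  2. {¬p3, ¬p8} — ¬p8 is true.
  3. {¬p9, p7, ¬p8} — ¬p8 is true.
  4. {¬p10, ¬p3} — ¬p10 is true.
  5. {p10, ¬p2} — ¬p2 is true.
  6. {p8, ¬p6} — ¬p6 is true.
  7. {¬p5, ¬p4} — ¬p5 is true.
  8. {p4, p2} — p4 is true.
  9. {¬p10, ¬p4} — ¬p10 is true.
  10. {p1, ¬p5, p8} — p1 is true.
  11. {¬p3, p4} — p4 is true.
  12. {¬p8, ¬p6, ¬p1} — ¬p8 is true.
  13. {p1, p3} — p1 is true.
  14. {p4, ¬p1} — p4 is true.
  15. {p9, ¬p6} — p9 is true.
  16. {p6, p11, ¬p8} — ¬p8 is true.
  17. {¬p11, ¬p4} — ¬p11 is true.
  18. {¬p2, p11, ¬p10} — ¬p10 is true.
  19. {¬p11, p6, p5} — ¬p11 is true.
  20. {¬p2, ¬p10} — ¬p10 is true.
  21. {p9, p1} — p9 is true.
  22. {¬p4, p7} — p7 is true.

p1=T  p2=F  p3=T  p4=T  p5=F  p6=F  p7=T  p8=F  p9=T  p10=F  p11=F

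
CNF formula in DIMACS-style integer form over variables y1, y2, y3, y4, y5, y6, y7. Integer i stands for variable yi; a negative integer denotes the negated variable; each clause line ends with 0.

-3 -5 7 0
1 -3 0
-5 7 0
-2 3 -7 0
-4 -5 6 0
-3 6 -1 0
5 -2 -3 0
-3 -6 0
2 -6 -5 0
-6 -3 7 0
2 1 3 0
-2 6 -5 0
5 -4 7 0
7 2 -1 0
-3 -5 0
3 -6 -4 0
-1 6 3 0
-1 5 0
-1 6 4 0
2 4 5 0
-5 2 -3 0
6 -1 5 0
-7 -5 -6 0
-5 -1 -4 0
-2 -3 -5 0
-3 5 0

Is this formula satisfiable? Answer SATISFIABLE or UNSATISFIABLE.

SATISFIABLE

Try y1 = False.
  then y3 is forced to False.
  then y2 is forced to True.
  then y7 is forced to False.
  then y5 is forced to False.
  then y4 is forced to False.
y6 is now unconstrained; take y6 = False.
Every clause has at least one true literal under this assignment.
So y1=F, y2=T, y3=F, y4=F, y5=F, y6=F, y7=F is a satisfying assignment.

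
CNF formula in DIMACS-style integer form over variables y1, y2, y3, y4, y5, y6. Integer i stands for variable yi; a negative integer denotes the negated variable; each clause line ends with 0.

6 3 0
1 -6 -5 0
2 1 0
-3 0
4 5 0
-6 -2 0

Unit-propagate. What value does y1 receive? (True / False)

True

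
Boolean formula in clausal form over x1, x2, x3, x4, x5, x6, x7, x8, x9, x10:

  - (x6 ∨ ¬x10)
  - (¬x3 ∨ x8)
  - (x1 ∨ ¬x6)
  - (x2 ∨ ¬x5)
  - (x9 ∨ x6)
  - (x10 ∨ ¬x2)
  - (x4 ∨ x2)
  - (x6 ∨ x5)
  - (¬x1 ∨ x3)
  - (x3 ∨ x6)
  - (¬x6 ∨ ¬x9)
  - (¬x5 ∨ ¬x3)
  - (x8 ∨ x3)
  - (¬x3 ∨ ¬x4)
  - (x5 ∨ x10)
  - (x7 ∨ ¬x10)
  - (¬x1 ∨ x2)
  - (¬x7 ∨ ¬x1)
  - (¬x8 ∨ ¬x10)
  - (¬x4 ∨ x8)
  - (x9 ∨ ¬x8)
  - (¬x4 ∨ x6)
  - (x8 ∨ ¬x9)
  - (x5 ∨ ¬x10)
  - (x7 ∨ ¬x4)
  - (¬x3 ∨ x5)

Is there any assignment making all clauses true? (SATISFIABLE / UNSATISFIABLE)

UNSATISFIABLE

x3 = True:
  propagation gives x8=True, x5=False; an empty clause results — contradiction.
x3 = False:
  propagation gives x1=False, x6=False; an empty clause results — contradiction.
Every branch closes, so no satisfying assignment exists.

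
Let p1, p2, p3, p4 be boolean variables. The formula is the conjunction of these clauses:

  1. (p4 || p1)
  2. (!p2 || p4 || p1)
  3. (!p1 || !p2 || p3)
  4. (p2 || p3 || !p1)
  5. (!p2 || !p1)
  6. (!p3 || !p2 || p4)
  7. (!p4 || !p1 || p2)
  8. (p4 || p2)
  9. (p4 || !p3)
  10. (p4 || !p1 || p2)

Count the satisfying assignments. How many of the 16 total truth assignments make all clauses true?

4

The models are:
  p1=0 p2=0 p3=0 p4=1
  p1=0 p2=0 p3=1 p4=1
  p1=0 p2=1 p3=0 p4=1
  p1=0 p2=1 p3=1 p4=1
Count: 4.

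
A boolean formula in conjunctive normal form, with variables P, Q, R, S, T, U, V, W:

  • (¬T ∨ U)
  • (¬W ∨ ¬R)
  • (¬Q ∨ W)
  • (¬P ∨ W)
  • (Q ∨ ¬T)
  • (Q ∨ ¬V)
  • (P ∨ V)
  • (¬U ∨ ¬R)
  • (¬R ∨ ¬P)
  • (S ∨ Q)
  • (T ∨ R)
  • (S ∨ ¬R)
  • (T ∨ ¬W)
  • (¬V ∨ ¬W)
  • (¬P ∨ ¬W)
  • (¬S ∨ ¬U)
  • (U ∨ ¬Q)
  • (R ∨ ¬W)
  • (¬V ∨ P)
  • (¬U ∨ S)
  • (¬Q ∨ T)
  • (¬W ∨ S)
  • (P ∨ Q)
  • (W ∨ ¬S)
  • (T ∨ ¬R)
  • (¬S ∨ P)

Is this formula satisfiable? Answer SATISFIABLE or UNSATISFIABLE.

UNSATISFIABLE

W = True:
  propagation gives R=False; an empty clause results — contradiction.
W = False:
  propagation gives Q=False, P=False; an empty clause results — contradiction.
Every branch closes, so no satisfying assignment exists.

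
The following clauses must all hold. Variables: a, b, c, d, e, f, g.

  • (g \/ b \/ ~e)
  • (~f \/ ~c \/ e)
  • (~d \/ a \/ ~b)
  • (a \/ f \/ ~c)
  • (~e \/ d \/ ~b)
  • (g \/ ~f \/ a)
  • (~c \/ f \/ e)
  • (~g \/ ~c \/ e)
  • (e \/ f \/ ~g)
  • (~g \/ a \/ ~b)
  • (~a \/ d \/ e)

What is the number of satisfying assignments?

Case analysis on e and a:
  e=T, a=T: c, f free; 4 ways for (b,d,g) × 2^2 = 16.
  e=T, a=F: d free; 3 ways for (b,c,f,g) × 2^1 = 6.
  e=F, a=T: b free; 3 ways for (c,d,f,g) × 2^1 = 6.
  e=F, a=F: 5 of the 32 assignments to (b,c,d,f,g) work.
Total: 16 + 6 + 6 + 5 = 33.

33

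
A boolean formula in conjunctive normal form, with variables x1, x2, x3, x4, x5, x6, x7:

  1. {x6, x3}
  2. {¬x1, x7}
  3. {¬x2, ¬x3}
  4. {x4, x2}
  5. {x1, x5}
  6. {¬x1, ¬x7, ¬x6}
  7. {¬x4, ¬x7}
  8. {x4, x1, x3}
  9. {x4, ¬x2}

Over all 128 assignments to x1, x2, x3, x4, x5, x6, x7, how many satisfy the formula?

4

The models are:
  x1=F x2=F x3=F x4=T x5=T x6=T x7=F
  x1=F x2=F x3=T x4=T x5=T x6=F x7=F
  x1=F x2=F x3=T x4=T x5=T x6=T x7=F
  x1=F x2=T x3=F x4=T x5=T x6=T x7=F
That's 4 in total.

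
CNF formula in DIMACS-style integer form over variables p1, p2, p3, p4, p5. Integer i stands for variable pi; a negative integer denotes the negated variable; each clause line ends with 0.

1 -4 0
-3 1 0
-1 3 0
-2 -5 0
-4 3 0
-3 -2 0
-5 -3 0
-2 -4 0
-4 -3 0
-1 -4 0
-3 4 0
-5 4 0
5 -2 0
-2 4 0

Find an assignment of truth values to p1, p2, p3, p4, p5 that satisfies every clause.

Pure literal: p2 appears only negated; assign p2 = False.
Try p1 = False.
  then p4 is forced to False.
  then p3 is forced to False.
  then p5 is forced to False.

p1=False, p2=False, p3=False, p4=False, p5=False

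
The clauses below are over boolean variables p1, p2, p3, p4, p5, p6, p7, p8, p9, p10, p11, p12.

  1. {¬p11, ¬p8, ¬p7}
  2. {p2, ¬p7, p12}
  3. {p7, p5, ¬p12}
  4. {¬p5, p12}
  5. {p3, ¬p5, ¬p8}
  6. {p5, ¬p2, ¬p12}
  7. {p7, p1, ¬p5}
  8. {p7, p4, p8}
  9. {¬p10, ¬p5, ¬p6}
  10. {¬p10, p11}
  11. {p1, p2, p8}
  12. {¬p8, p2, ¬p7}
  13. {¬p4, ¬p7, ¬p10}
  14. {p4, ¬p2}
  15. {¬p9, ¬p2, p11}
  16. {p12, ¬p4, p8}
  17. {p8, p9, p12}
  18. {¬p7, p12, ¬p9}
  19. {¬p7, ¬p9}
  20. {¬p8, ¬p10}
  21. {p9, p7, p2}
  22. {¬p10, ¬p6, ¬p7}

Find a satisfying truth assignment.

p1 occurs only positively in the remaining clauses — set p1 = True.
p3 occurs only positively in the remaining clauses — set p3 = True.
Set p2 = True and propagate.
  then p4 is forced to True.
Set p5 = False and propagate.
  then p12 is forced to False.
  then p8 is forced to True.
  then p10 is forced to False.
Branch on p7: take p7 = False.
For the remaining variables, p6 = True, p9 = False, p11 = True works.

p1 = T, p2 = T, p3 = T, p4 = T, p5 = F, p6 = T, p7 = F, p8 = T, p9 = F, p10 = F, p11 = T, p12 = F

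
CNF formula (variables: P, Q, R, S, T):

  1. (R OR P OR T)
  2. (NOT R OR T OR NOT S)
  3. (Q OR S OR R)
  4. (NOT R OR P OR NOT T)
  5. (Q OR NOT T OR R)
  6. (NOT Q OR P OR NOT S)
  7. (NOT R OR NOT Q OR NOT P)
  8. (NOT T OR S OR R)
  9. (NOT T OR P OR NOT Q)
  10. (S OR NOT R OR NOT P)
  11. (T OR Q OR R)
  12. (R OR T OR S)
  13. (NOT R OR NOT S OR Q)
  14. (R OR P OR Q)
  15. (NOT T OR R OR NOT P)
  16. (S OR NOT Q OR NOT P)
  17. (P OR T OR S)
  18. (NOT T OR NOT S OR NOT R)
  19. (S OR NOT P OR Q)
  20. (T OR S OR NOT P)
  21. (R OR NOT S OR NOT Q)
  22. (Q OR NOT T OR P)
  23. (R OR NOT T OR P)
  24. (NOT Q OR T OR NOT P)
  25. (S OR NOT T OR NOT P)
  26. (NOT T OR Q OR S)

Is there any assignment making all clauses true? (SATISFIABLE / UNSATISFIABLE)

UNSATISFIABLE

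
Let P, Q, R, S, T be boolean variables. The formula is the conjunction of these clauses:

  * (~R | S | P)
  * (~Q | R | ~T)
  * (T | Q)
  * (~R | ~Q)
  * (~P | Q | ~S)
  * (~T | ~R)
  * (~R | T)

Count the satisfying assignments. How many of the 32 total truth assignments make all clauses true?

7

The models are:
  P=0 Q=0 R=0 S=0 T=1
  P=0 Q=0 R=0 S=1 T=1
  P=0 Q=1 R=0 S=0 T=0
  P=0 Q=1 R=0 S=1 T=0
  P=1 Q=0 R=0 S=0 T=1
  P=1 Q=1 R=0 S=0 T=0
  P=1 Q=1 R=0 S=1 T=0
That's 7 in total.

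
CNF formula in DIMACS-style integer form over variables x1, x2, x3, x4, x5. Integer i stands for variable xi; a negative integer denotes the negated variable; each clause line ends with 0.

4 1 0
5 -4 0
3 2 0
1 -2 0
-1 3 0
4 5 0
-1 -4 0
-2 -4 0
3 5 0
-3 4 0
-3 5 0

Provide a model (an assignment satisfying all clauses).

Pure literal: x5 appears only positively; assign x5 = True.
Set x1 = False and propagate.
  then x4 is forced to True.
  then x2 is forced to False.
  then x3 is forced to True.
Check each clause:
  1. (x4 \/ x1) — x4 is true.
  2. (~x4 \/ x5) — x5 is true.
  3. (x3 \/ x2) — x3 is true.
  4. (~x2 \/ x1) — ~x2 is true.
  5. (x3 \/ ~x1) — x3 is true.
  6. (x4 \/ x5) — x4 is true.
  7. (~x4 \/ ~x1) — ~x1 is true.
  8. (~x2 \/ ~x4) — ~x2 is true.
  9. (x5 \/ x3) — x3 is true.
  10. (~x3 \/ x4) — x4 is true.
  11. (x5 \/ ~x3) — x5 is true.

x1=F, x2=F, x3=T, x4=T, x5=T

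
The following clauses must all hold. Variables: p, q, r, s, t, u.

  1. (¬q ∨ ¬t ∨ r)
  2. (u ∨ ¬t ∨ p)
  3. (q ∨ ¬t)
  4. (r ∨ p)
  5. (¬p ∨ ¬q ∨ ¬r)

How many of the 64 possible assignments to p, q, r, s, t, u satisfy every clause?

22

Case analysis on p and q:
  p=1, q=1: remaining (r,s,t,u) ∈ {(0,0,0,0); (0,0,0,1); (0,1,0,0); (0,1,0,1)} — 4.
  p=1, q=0: forces t=0; r, s, u free → 2^3 = 8.
  p=0, q=1: s free; 3 ways for (r,t,u) × 2^1 = 6.
  p=0, q=0: remaining (r,s,t,u) ∈ {(1,0,0,0); (1,0,0,1); (1,1,0,0); (1,1,0,1)} — 4.
Total: 4 + 8 + 6 + 4 = 22.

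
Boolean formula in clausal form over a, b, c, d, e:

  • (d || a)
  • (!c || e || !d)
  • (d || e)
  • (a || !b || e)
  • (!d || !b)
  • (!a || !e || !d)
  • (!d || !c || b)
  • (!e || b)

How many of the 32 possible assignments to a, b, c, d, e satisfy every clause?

4

Satisfying assignments:
  a=F b=F c=F d=T e=F
  a=T b=F c=F d=T e=F
  a=T b=T c=F d=F e=T
  a=T b=T c=T d=F e=T
Count: 4.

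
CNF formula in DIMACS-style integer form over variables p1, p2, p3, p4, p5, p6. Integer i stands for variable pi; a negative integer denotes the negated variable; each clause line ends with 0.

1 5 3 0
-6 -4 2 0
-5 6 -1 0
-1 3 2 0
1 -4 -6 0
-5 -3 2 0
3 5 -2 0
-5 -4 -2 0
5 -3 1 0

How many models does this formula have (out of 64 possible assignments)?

16

Split on p5, then p1.
  p5=1, p1=1: remaining (p2,p3,p4,p6) ∈ {(1,0,0,1); (1,1,0,1)} — 2.
  p5=1, p1=0: 7 of the 16 assignments to (p2,p3,p4,p6) work.
  p5=0, p1=1: 7 of the 16 assignments to (p2,p3,p4,p6) work.
  p5=0, p1=0: a clause becomes empty — 0.
Total: 2 + 7 + 7 + 0 = 16.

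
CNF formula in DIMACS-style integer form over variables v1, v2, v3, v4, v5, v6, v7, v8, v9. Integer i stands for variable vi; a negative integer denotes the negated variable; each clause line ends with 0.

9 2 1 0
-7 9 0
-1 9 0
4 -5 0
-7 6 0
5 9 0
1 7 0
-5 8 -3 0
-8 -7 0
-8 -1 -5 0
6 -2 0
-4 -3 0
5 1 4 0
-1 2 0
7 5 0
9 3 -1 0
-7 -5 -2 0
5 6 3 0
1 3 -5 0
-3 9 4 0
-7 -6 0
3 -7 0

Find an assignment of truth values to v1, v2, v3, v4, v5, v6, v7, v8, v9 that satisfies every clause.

v1=1, v2=1, v3=0, v4=1, v5=1, v6=1, v7=0, v8=0, v9=1

v9 occurs only positively in the remaining clauses — set v9 = True.
Try v1 = True.
  then v2 is forced to True.
  then v6 is forced to True.
  then v7 is forced to False.
  then v5 is forced to True.
  then v4 is forced to True.
  then v8 is forced to False.
  then v3 is forced to False.
Every clause has at least one true literal under this assignment.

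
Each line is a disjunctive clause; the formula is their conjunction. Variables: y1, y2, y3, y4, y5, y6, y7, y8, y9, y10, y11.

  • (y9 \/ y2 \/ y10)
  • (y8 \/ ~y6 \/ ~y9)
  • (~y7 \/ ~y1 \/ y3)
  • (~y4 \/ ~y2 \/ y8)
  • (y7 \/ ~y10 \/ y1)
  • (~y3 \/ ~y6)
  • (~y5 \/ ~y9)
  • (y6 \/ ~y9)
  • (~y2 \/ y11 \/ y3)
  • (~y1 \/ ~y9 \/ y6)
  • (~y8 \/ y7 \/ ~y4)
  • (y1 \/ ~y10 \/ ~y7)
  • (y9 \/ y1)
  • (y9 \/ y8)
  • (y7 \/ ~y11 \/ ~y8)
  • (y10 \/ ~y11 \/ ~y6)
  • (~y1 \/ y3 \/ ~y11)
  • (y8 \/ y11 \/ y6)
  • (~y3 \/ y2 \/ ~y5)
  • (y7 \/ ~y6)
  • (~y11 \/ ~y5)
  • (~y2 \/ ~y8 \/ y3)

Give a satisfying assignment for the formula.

y5 occurs only negated in the remaining clauses — set y5 = False.
Try y1 = True.
The remaining clauses are satisfied by y2 = True, y3 = True, y4 = True, y6 = False, y7 = True, y8 = True, y9 = False, y10 = True, y11 = False.
Every clause has at least one true literal under this assignment.
Check each clause:
  1. (y2 \/ y10 \/ y9) — y10 is true.
  2. (y8 \/ ~y9 \/ ~y6) — y8 is true.
  3. (y3 \/ ~y7 \/ ~y1) — y3 is true.
  4. (~y4 \/ y8 \/ ~y2) — y8 is true.
  5. (y1 \/ ~y10 \/ y7) — y1 is true.
  6. (~y6 \/ ~y3) — ~y6 is true.
  7. (~y5 \/ ~y9) — ~y5 is true.
  8. (~y9 \/ y6) — ~y9 is true.
  9. (y11 \/ y3 \/ ~y2) — y3 is true.
  10. (~y1 \/ y6 \/ ~y9) — ~y9 is true.
  11. (y7 \/ ~y4 \/ ~y8) — y7 is true.
  12. (~y10 \/ y1 \/ ~y7) — y1 is true.
  13. (y1 \/ y9) — y1 is true.
  14. (y8 \/ y9) — y8 is true.
  15. (~y8 \/ y7 \/ ~y11) — ~y11 is true.
  16. (y10 \/ ~y11 \/ ~y6) — y10 is true.
  17. (y3 \/ ~y1 \/ ~y11) — y3 is true.
  18. (y11 \/ y6 \/ y8) — y8 is true.
  19. (~y3 \/ y2 \/ ~y5) — y2 is true.
  20. (~y6 \/ y7) — ~y6 is true.
  21. (~y11 \/ ~y5) — ~y5 is true.
  22. (y3 \/ ~y2 \/ ~y8) — y3 is true.

y1 = True  y2 = True  y3 = True  y4 = True  y5 = False  y6 = False  y7 = True  y8 = True  y9 = False  y10 = True  y11 = False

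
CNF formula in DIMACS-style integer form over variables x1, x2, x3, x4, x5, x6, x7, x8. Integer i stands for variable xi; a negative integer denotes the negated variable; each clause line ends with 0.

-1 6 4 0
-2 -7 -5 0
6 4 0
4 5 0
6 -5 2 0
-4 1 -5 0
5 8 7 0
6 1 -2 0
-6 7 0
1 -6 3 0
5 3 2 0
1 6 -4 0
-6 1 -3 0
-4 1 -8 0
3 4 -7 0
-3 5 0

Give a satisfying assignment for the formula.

x1=True, x2=True, x3=True, x4=True, x5=True, x6=False, x7=False, x8=True

Branch on x1: take x1 = True.
For the remaining variables, x2 = True, x3 = True, x4 = True, x5 = True, x6 = False, x7 = False, x8 = True works.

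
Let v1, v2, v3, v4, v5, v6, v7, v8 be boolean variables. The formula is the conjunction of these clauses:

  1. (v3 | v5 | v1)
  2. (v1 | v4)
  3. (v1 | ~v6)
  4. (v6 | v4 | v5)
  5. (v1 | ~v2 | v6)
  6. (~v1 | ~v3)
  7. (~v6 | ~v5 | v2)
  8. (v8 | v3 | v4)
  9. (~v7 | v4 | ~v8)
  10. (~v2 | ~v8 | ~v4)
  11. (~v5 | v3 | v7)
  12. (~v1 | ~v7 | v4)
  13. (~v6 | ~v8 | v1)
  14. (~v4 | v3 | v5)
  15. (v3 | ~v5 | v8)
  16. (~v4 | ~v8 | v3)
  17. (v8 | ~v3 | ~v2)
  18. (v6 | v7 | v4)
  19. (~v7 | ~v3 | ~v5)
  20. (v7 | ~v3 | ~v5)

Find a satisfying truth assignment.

v1 = 1, v2 = 0, v3 = 0, v4 = 0, v5 = 0, v6 = 1, v7 = 0, v8 = 1

Set v1 = True and propagate.
  then v3 is forced to False.
Set v2 = False and propagate.
For the remaining variables, v4 = False, v5 = False, v6 = True, v7 = False, v8 = True works.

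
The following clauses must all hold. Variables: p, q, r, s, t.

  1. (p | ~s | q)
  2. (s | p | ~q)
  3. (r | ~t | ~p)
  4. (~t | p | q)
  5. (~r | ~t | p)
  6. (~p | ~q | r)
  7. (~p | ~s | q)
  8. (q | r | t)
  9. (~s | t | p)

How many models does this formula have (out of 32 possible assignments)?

The models are:
  p=F q=F r=T s=F t=F
  p=F q=T r=F s=T t=T
  p=T q=F r=T s=F t=F
  p=T q=F r=T s=F t=T
  p=T q=T r=T s=F t=F
  p=T q=T r=T s=F t=T
  p=T q=T r=T s=T t=F
  p=T q=T r=T s=T t=T
That's 8 in total.

8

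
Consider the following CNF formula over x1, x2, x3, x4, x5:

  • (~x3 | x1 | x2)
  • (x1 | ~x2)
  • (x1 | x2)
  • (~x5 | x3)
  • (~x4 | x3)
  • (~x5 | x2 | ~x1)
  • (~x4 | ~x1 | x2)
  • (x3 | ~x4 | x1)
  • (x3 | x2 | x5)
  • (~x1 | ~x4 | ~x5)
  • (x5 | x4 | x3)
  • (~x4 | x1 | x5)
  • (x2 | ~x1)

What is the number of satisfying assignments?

3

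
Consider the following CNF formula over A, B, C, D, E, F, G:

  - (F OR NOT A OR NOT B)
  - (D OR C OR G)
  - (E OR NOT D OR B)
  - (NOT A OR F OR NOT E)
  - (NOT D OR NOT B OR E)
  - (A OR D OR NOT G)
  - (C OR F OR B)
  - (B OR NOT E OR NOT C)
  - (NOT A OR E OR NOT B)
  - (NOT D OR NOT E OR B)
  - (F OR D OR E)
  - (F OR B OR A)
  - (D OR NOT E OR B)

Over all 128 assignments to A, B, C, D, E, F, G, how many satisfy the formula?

22

Split on B, then E.
  B=T, E=T: 17 of the 32 assignments to (A,C,D,F,G) work.
  B=T, E=F: remaining (A,C,D,F,G) ∈ {(F,T,F,T,F)} — 1.
  B=F, E=T: a clause becomes empty — 0.
  B=F, E=F: remaining (A,C,D,F,G) ∈ {(F,T,F,T,F); (T,F,F,T,T); (T,T,F,T,F); (T,T,F,T,T)} — 4.
Total: 17 + 1 + 0 + 4 = 22.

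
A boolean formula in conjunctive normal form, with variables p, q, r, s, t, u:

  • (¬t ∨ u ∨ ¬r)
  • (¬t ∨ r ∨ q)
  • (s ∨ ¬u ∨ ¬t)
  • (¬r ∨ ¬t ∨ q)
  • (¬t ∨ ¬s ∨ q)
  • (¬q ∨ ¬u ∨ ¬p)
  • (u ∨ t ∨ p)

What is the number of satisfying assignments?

Case analysis on t and q:
  t=1, q=1: 6 of the 16 assignments to (p,r,s,u) work.
  t=1, q=0: a clause becomes empty — 0.
  t=0, q=1: r, s free; 2 ways for (p,u) × 2^2 = 8.
  t=0, q=0: r, s free; 3 ways for (p,u) × 2^2 = 12.
Total: 6 + 0 + 8 + 12 = 26.

26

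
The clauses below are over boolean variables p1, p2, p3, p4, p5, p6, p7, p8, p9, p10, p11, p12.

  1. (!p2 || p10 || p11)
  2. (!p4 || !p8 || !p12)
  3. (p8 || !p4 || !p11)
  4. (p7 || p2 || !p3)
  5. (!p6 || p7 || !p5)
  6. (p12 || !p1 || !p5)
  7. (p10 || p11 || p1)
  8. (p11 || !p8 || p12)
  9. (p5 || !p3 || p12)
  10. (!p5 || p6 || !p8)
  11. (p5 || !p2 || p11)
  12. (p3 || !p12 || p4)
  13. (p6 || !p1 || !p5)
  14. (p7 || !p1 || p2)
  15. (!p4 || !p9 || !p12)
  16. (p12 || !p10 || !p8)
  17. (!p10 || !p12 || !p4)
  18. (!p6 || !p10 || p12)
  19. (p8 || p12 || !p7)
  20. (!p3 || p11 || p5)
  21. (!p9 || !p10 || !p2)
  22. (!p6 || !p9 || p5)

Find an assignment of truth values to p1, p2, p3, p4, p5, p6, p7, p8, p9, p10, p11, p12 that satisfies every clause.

p1=0, p2=1, p3=1, p4=0, p5=1, p6=0, p7=1, p8=0, p9=0, p10=0, p11=1, p12=1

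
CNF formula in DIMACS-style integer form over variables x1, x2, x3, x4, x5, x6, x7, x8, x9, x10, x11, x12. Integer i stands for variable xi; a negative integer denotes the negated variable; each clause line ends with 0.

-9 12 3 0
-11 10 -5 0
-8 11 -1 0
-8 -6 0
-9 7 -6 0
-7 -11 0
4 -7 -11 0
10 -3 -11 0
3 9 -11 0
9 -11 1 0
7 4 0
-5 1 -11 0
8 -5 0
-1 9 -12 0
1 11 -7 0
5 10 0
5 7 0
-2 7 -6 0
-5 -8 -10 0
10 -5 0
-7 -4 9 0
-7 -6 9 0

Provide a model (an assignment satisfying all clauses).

x1=T, x2=T, x3=T, x4=F, x5=F, x6=T, x7=T, x8=F, x9=T, x10=T, x11=F, x12=F

Check each clause:
  1. (x12 \/ ~x9 \/ x3) — x3 is true.
  2. (~x11 \/ x10 \/ ~x5) — x10 is true.
  3. (~x8 \/ ~x1 \/ x11) — ~x8 is true.
  4. (~x6 \/ ~x8) — ~x8 is true.
  5. (x7 \/ ~x6 \/ ~x9) — x7 is true.
  6. (~x11 \/ ~x7) — ~x11 is true.
  7. (x4 \/ ~x7 \/ ~x11) — ~x11 is true.
  8. (x10 \/ ~x11 \/ ~x3) — x10 is true.
  9. (x3 \/ x9 \/ ~x11) — x9 is true.
  10. (x9 \/ ~x11 \/ x1) — x9 is true.
  11. (x7 \/ x4) — x7 is true.
  12. (~x5 \/ ~x11 \/ x1) — x1 is true.
  13. (x8 \/ ~x5) — ~x5 is true.
  14. (x9 \/ ~x12 \/ ~x1) — x9 is true.
  15. (~x7 \/ x11 \/ x1) — x1 is true.
  16. (x5 \/ x10) — x10 is true.
  17. (x7 \/ x5) — x7 is true.
  18. (~x2 \/ ~x6 \/ x7) — x7 is true.
  19. (~x5 \/ ~x10 \/ ~x8) — ~x8 is true.
  20. (~x5 \/ x10) — x10 is true.
  21. (~x7 \/ x9 \/ ~x4) — x9 is true.
  22. (~x6 \/ ~x7 \/ x9) — x9 is true.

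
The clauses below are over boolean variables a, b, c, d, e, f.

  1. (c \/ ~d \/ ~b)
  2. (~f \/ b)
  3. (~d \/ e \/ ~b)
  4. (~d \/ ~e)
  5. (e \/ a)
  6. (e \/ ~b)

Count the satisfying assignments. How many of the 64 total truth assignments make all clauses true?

Split on b, then e.
  b=T, e=T: forces d=F; a, c, f free → 2^3 = 8.
  b=T, e=F: a clause becomes empty — 0.
  b=F, e=T: remaining (a,c,d,f) ∈ {(F,F,F,F); (F,T,F,F); (T,F,F,F); (T,T,F,F)} — 4.
  b=F, e=F: remaining (a,c,d,f) ∈ {(T,F,F,F); (T,F,T,F); (T,T,F,F); (T,T,T,F)} — 4.
Total: 8 + 0 + 4 + 4 = 16.

16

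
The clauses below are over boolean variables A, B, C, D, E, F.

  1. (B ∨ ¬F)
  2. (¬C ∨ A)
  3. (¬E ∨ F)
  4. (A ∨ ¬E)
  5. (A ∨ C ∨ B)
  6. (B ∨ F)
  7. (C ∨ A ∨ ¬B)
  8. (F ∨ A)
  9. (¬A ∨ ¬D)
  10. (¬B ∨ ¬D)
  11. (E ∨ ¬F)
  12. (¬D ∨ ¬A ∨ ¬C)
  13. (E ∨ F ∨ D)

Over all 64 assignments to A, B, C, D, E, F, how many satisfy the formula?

2

Satisfying assignments:
  A=T B=T C=F D=F E=T F=T
  A=T B=T C=T D=F E=T F=T
Count: 2.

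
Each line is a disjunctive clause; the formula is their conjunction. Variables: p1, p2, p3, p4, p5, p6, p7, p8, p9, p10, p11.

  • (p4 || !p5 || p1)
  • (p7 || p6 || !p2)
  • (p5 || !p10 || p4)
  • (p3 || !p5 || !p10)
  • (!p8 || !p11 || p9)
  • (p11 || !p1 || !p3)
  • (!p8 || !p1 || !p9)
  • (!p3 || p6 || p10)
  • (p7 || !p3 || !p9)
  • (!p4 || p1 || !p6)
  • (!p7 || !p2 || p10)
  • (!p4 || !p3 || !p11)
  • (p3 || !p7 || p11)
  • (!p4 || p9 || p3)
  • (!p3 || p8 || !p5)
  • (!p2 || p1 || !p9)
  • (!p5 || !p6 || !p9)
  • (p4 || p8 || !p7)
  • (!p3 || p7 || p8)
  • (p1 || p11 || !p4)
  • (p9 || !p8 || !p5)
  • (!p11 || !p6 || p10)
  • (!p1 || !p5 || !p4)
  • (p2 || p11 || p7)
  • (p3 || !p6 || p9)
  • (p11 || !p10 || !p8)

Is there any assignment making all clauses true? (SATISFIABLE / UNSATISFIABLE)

SATISFIABLE

Branch on p1: take p1 = False.
Set p2 = False and propagate.
The remaining clauses are satisfied by p3 = True, p4 = False, p5 = False, p6 = True, p7 = True, p8 = True, p9 = False, p10 = False, p11 = False.
So p1=F, p2=F, p3=T, p4=F, p5=F, p6=T, p7=T, p8=T, p9=F, p10=F, p11=F is a satisfying assignment.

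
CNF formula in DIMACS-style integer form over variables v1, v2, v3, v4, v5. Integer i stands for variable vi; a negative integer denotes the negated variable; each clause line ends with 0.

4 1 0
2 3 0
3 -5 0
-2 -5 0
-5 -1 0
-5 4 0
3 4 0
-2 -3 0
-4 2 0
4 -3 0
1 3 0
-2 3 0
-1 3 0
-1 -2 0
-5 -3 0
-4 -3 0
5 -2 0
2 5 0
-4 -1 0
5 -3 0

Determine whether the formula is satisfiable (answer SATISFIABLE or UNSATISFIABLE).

UNSATISFIABLE

v3 = True:
  propagation gives v2=False, v4=False; an empty clause results — contradiction.
v3 = False:
  propagation gives v2=True; an empty clause results — contradiction.
Every branch closes, so no satisfying assignment exists.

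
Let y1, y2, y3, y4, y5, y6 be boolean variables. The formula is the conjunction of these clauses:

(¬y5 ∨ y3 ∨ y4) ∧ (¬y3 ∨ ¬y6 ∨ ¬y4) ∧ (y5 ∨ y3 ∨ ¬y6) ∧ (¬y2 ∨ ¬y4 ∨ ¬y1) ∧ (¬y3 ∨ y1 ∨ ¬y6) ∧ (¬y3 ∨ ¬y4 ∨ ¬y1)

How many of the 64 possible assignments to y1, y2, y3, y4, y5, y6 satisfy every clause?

29

Split on y3, then y4.
  y3=T, y4=T: remaining (y1,y2,y5,y6) ∈ {(F,F,F,F); (F,F,T,F); (F,T,F,F); (F,T,T,F)} — 4.
  y3=T, y4=F: y2, y5 free; 3 ways for (y1,y6) × 2^2 = 12.
  y3=F, y4=T: 9 of the 16 assignments to (y1,y2,y5,y6) work.
  y3=F, y4=F: remaining (y1,y2,y5,y6) ∈ {(F,F,F,F); (F,T,F,F); (T,F,F,F); (T,T,F,F)} — 4.
Total: 4 + 12 + 9 + 4 = 29.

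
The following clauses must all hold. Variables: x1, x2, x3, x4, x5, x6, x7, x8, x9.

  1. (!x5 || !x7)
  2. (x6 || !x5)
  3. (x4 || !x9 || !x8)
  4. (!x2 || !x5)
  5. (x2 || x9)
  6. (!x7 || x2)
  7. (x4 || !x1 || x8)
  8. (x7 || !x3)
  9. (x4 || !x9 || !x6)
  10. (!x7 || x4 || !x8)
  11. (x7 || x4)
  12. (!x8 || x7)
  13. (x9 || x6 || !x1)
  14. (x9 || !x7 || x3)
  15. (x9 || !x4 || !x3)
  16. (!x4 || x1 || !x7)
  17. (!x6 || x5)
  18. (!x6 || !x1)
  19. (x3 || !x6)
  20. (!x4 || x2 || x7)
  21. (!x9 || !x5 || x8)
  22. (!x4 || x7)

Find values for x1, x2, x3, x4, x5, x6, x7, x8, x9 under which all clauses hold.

x1=T  x2=T  x3=F  x4=T  x5=F  x6=F  x7=T  x8=F  x9=T

Check each clause:
  1. (!x7 || !x5) — !x5 is true.
  2. (x6 || !x5) — !x5 is true.
  3. (!x9 || !x8 || x4) — !x8 is true.
  4. (!x2 || !x5) — !x5 is true.
  5. (x2 || x9) — x9 is true.
  6. (x2 || !x7) — x2 is true.
  7. (x4 || x8 || !x1) — x4 is true.
  8. (!x3 || x7) — !x3 is true.
  9. (x4 || !x9 || !x6) — !x6 is true.
  10. (!x8 || !x7 || x4) — !x8 is true.
  11. (x4 || x7) — x4 is true.
  12. (x7 || !x8) — !x8 is true.
  13. (x6 || x9 || !x1) — x9 is true.
  14. (!x7 || x3 || x9) — x9 is true.
  15. (x9 || !x4 || !x3) — x9 is true.
  16. (!x4 || !x7 || x1) — x1 is true.
  17. (!x6 || x5) — !x6 is true.
  18. (!x1 || !x6) — !x6 is true.
  19. (!x6 || x3) — !x6 is true.
  20. (x2 || !x4 || x7) — x2 is true.
  21. (x8 || !x5 || !x9) — !x5 is true.
  22. (!x4 || x7) — x7 is true.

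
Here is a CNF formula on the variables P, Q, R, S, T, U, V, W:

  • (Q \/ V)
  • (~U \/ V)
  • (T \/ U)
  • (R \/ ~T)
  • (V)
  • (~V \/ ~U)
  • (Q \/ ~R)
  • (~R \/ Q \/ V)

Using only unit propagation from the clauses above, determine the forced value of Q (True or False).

True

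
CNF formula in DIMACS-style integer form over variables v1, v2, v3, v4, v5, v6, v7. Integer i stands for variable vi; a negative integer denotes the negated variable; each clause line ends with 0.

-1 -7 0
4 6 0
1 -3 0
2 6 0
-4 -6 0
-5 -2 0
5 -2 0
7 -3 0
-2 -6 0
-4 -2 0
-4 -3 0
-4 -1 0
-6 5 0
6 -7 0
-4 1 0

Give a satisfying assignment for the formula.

v1=T, v2=F, v3=F, v4=F, v5=T, v6=T, v7=F

Check each clause:
  1. (NOT v7 OR NOT v1) — NOT v7 is true.
  2. (v6 OR v4) — v6 is true.
  3. (v1 OR NOT v3) — v1 is true.
  4. (v2 OR v6) — v6 is true.
  5. (NOT v6 OR NOT v4) — NOT v4 is true.
  6. (NOT v5 OR NOT v2) — NOT v2 is true.
  7. (v5 OR NOT v2) — v5 is true.
  8. (v7 OR NOT v3) — NOT v3 is true.
  9. (NOT v6 OR NOT v2) — NOT v2 is true.
  10. (NOT v2 OR NOT v4) — NOT v4 is true.
  11. (NOT v3 OR NOT v4) — NOT v4 is true.
  12. (NOT v1 OR NOT v4) — NOT v4 is true.
  13. (v5 OR NOT v6) — v5 is true.
  14. (v6 OR NOT v7) — NOT v7 is true.
  15. (NOT v4 OR v1) — v1 is true.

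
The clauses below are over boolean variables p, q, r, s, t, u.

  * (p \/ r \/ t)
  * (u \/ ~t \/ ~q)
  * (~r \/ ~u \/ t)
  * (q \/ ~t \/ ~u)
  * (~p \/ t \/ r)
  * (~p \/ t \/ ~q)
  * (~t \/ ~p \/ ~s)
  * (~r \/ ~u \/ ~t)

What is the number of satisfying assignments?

15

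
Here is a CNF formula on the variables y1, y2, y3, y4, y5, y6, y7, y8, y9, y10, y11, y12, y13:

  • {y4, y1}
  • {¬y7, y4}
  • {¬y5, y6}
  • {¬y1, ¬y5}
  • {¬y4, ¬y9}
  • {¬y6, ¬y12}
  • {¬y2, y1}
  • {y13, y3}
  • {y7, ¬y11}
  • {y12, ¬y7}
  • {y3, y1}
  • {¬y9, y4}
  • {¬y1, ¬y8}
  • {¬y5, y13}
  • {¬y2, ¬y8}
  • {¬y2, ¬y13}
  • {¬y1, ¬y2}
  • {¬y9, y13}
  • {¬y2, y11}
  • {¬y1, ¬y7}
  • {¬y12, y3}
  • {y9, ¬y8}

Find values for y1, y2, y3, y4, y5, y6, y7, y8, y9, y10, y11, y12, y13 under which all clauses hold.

y1=True, y2=False, y3=True, y4=True, y5=False, y6=False, y7=False, y8=False, y9=False, y10=False, y11=False, y12=False, y13=True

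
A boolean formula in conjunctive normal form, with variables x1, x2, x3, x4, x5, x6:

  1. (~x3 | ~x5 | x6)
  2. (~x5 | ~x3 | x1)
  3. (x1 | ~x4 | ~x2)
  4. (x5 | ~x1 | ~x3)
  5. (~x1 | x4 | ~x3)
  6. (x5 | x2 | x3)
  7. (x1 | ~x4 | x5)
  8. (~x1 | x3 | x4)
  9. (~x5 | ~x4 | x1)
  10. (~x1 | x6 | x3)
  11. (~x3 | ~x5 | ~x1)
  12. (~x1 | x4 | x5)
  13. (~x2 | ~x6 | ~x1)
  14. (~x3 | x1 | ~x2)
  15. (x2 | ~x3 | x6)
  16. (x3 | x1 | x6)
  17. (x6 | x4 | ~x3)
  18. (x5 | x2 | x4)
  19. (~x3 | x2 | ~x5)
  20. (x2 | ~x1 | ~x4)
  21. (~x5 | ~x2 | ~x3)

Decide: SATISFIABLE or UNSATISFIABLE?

SATISFIABLE

Try x1 = False.
The remaining clauses are satisfied by x2 = True, x3 = False, x4 = False, x5 = False, x6 = True.
Every clause has at least one true literal under this assignment.
So x1 = False, x2 = True, x3 = False, x4 = False, x5 = False, x6 = True is a satisfying assignment.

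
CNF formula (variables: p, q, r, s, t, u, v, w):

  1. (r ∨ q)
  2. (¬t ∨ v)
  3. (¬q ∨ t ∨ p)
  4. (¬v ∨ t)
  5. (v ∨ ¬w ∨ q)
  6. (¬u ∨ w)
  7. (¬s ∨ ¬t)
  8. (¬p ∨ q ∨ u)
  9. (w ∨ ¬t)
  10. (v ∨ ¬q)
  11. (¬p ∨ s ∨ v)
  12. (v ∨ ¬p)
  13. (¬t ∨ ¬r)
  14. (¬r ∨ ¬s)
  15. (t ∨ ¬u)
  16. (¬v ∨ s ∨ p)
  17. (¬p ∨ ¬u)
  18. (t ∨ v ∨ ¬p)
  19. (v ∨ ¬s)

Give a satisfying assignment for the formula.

Set p = False and propagate.
Set q = False and propagate.
  then r is forced to True.
  then t is forced to False.
  then v is forced to False.
  then w is forced to False.
  then u is forced to False.
  then s is forced to False.

p=False  q=False  r=True  s=False  t=False  u=False  v=False  w=False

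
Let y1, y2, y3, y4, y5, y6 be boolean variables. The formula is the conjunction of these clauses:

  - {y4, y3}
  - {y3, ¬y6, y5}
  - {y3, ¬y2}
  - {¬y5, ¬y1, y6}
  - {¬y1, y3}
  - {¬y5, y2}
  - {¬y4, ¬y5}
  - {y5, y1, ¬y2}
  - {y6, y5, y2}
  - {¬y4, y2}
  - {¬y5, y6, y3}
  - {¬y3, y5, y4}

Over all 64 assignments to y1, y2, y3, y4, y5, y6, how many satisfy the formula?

Satisfying assignments:
  y1=F y2=T y3=T y4=F y5=T y6=F
  y1=F y2=T y3=T y4=F y5=T y6=T
  y1=T y2=T y3=T y4=F y5=T y6=T
  y1=T y2=T y3=T y4=T y5=F y6=F
  y1=T y2=T y3=T y4=T y5=F y6=T
Count: 5.

5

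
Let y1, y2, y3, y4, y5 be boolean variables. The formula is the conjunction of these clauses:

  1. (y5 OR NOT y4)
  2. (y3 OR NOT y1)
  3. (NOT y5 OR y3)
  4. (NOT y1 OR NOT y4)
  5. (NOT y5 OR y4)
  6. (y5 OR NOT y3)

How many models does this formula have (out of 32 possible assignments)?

4

Satisfying assignments:
  y1=0 y2=0 y3=0 y4=0 y5=0
  y1=0 y2=0 y3=1 y4=1 y5=1
  y1=0 y2=1 y3=0 y4=0 y5=0
  y1=0 y2=1 y3=1 y4=1 y5=1
Count: 4.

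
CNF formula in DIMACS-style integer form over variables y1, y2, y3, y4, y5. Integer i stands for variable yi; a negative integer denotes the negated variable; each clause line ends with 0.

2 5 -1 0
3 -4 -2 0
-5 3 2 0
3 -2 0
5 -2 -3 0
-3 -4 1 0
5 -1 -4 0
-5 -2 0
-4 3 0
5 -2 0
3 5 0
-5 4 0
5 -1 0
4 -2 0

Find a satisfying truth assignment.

y1=1  y2=0  y3=1  y4=1  y5=1

Check each clause:
  1. (y2 OR y5 OR NOT y1) — y5 is true.
  2. (NOT y2 OR y3 OR NOT y4) — y3 is true.
  3. (y2 OR NOT y5 OR y3) — y3 is true.
  4. (NOT y2 OR y3) — y3 is true.
  5. (NOT y2 OR y5 OR NOT y3) — y5 is true.
  6. (NOT y3 OR NOT y4 OR y1) — y1 is true.
  7. (y5 OR NOT y4 OR NOT y1) — y5 is true.
  8. (NOT y2 OR NOT y5) — NOT y2 is true.
  9. (NOT y4 OR y3) — y3 is true.
  10. (NOT y2 OR y5) — y5 is true.
  11. (y3 OR y5) — y3 is true.
  12. (y4 OR NOT y5) — y4 is true.
  13. (NOT y1 OR y5) — y5 is true.
  14. (y4 OR NOT y2) — y4 is true.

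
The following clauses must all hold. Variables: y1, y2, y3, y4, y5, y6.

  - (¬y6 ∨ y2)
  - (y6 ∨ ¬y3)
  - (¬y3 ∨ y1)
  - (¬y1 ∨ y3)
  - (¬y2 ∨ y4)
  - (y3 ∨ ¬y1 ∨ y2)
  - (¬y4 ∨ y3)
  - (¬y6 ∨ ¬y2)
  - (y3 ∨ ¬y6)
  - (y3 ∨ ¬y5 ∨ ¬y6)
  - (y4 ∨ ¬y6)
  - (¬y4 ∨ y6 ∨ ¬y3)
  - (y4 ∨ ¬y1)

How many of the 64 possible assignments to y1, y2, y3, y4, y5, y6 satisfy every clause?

The models are:
  y1=0 y2=0 y3=0 y4=0 y5=0 y6=0
  y1=0 y2=0 y3=0 y4=0 y5=1 y6=0
That's 2 in total.

2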